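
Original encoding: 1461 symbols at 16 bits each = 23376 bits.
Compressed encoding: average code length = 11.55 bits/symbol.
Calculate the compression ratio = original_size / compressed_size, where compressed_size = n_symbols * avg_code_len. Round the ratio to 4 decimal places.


original_size = n_symbols * orig_bits = 1461 * 16 = 23376 bits
compressed_size = n_symbols * avg_code_len = 1461 * 11.55 = 16874.55 bits
ratio = original_size / compressed_size = 23376 / 16874.55 = 1.3853

Compression ratio = 1.3853


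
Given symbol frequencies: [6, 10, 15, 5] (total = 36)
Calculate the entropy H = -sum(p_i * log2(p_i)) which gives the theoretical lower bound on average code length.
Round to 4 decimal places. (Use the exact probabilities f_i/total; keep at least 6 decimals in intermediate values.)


Per-symbol terms -p_i * log2(p_i) with p_i = f_i/36:
  p = 6/36 = 0.166667: log2(p) = -2.584963, -p*log2(p) = 0.430827
  p = 10/36 = 0.277778: log2(p) = -1.847997, -p*log2(p) = 0.513332
  p = 15/36 = 0.416667: log2(p) = -1.263034, -p*log2(p) = 0.526264
  p = 5/36 = 0.138889: log2(p) = -2.847997, -p*log2(p) = 0.395555
H = 0.430827 + 0.513332 + 0.526264 + 0.395555 = 1.865978

H = 1.866 bits/symbol


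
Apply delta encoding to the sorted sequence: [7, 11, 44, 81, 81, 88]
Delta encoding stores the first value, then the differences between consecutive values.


First value: 7
Deltas:
  11 - 7 = 4
  44 - 11 = 33
  81 - 44 = 37
  81 - 81 = 0
  88 - 81 = 7


Delta encoded: [7, 4, 33, 37, 0, 7]


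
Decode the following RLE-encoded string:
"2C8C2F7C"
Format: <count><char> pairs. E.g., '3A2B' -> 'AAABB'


Expanding each <count><char> pair:
  2C -> 'CC'
  8C -> 'CCCCCCCC'
  2F -> 'FF'
  7C -> 'CCCCCCC'

Decoded = CCCCCCCCCCFFCCCCCCC


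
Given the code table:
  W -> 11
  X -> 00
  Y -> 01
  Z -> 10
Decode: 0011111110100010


Decoding:
00 -> X
11 -> W
11 -> W
11 -> W
10 -> Z
10 -> Z
00 -> X
10 -> Z


Result: XWWWZZXZ


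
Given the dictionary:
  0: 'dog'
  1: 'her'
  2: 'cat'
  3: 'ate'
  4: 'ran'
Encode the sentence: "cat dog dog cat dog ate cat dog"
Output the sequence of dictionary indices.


Look up each word in the dictionary:
  'cat' -> 2
  'dog' -> 0
  'dog' -> 0
  'cat' -> 2
  'dog' -> 0
  'ate' -> 3
  'cat' -> 2
  'dog' -> 0

Encoded: [2, 0, 0, 2, 0, 3, 2, 0]


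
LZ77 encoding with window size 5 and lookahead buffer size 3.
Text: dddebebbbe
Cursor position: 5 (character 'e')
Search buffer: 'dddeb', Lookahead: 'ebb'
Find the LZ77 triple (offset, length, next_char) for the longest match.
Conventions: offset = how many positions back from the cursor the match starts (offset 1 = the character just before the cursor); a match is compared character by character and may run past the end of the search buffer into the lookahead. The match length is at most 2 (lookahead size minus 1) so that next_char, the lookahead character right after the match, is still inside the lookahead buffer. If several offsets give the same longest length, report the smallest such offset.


Try each offset into the search buffer:
  offset=1 (pos 4, char 'b'): match length 0
  offset=2 (pos 3, char 'e'): match length 2
  offset=3 (pos 2, char 'd'): match length 0
  offset=4 (pos 1, char 'd'): match length 0
  offset=5 (pos 0, char 'd'): match length 0
Longest match has length 2 at offset 2.
next_char = character at position 5 + 2 = 7 -> 'b'

Best match: offset=2, length=2 (matching 'eb' starting at position 3)
LZ77 triple: (2, 2, 'b')


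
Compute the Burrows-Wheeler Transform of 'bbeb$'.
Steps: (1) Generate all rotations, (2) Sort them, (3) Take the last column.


Rotations (sorted):
  0: $bbeb -> last char: b
  1: b$bbe -> last char: e
  2: bbeb$ -> last char: $
  3: beb$b -> last char: b
  4: eb$bb -> last char: b


BWT = be$bb


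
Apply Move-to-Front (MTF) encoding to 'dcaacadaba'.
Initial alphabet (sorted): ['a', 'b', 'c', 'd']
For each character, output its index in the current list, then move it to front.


MTF encoding:
'd': index 3 in ['a', 'b', 'c', 'd'] -> ['d', 'a', 'b', 'c']
'c': index 3 in ['d', 'a', 'b', 'c'] -> ['c', 'd', 'a', 'b']
'a': index 2 in ['c', 'd', 'a', 'b'] -> ['a', 'c', 'd', 'b']
'a': index 0 in ['a', 'c', 'd', 'b'] -> ['a', 'c', 'd', 'b']
'c': index 1 in ['a', 'c', 'd', 'b'] -> ['c', 'a', 'd', 'b']
'a': index 1 in ['c', 'a', 'd', 'b'] -> ['a', 'c', 'd', 'b']
'd': index 2 in ['a', 'c', 'd', 'b'] -> ['d', 'a', 'c', 'b']
'a': index 1 in ['d', 'a', 'c', 'b'] -> ['a', 'd', 'c', 'b']
'b': index 3 in ['a', 'd', 'c', 'b'] -> ['b', 'a', 'd', 'c']
'a': index 1 in ['b', 'a', 'd', 'c'] -> ['a', 'b', 'd', 'c']


Output: [3, 3, 2, 0, 1, 1, 2, 1, 3, 1]


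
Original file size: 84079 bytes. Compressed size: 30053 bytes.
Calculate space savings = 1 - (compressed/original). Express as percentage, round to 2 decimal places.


ratio = compressed/original = 30053/84079 = 0.357438
savings = 1 - ratio = 1 - 0.357438 = 0.642562
as a percentage: 0.642562 * 100 = 64.26%

Space savings = 1 - 30053/84079 = 64.26%


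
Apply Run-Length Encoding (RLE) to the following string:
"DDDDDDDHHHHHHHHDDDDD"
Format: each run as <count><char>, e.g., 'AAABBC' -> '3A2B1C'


Scanning runs left to right:
  i=0: run of 'D' x 7 -> '7D'
  i=7: run of 'H' x 8 -> '8H'
  i=15: run of 'D' x 5 -> '5D'

RLE = 7D8H5D


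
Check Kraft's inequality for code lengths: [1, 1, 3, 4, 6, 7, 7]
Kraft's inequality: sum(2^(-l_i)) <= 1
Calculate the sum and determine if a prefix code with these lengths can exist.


Sum = 2^(-1) + 2^(-1) + 2^(-3) + 2^(-4) + 2^(-6) + 2^(-7) + 2^(-7)
    = 0.5 + 0.5 + 0.125 + 0.0625 + 0.015625 + 0.0078125 + 0.0078125
    = 156/128 = 1.21875
Since 1.21875 > 1, Kraft's inequality is NOT satisfied.
A prefix code with these lengths CANNOT exist.

Kraft sum = 1.21875. Not satisfied.


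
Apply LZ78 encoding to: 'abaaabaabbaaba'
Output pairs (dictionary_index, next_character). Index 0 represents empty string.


LZ78 encoding steps:
Dictionary: {0: ''}
Step 1: w='' (idx 0), next='a' -> output (0, 'a'), add 'a' as idx 1
Step 2: w='' (idx 0), next='b' -> output (0, 'b'), add 'b' as idx 2
Step 3: w='a' (idx 1), next='a' -> output (1, 'a'), add 'aa' as idx 3
Step 4: w='a' (idx 1), next='b' -> output (1, 'b'), add 'ab' as idx 4
Step 5: w='aa' (idx 3), next='b' -> output (3, 'b'), add 'aab' as idx 5
Step 6: w='b' (idx 2), next='a' -> output (2, 'a'), add 'ba' as idx 6
Step 7: w='ab' (idx 4), next='a' -> output (4, 'a'), add 'aba' as idx 7


Encoded: [(0, 'a'), (0, 'b'), (1, 'a'), (1, 'b'), (3, 'b'), (2, 'a'), (4, 'a')]


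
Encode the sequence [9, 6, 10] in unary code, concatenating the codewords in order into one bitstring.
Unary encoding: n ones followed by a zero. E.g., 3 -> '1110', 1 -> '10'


Encode each number as n ones followed by a terminating 0:
  9 -> 1111111110 (10 bits)
  6 -> 1111110 (7 bits)
  10 -> 11111111110 (11 bits)
Total length = 10 + 7 + 11 = 28 bits.

Unary([9, 6, 10]) = 1111111110111111011111111110 (28 bits)


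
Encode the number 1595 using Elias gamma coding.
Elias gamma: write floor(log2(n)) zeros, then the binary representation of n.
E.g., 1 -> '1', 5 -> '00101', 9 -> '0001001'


num_bits = floor(log2(1595)) + 1 = 11
leading_zeros = num_bits - 1 = 10
binary(1595) = 11000111011

Elias gamma(1595) = '0000000000' + '11000111011' = 000000000011000111011 (21 bits)


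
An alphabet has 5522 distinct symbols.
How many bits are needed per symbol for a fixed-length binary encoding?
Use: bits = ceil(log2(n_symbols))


log2(5522) = 12.431
Bracket: 2^12 = 4096 < 5522 <= 2^13 = 8192
So ceil(log2(5522)) = 13

bits = ceil(log2(5522)) = ceil(12.431) = 13 bits


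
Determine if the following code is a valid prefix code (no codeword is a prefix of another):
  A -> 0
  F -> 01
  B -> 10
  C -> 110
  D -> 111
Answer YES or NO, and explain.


Checking each pair (does one codeword prefix another?):
  A='0' vs F='01': prefix -- VIOLATION

NO -- this is NOT a valid prefix code. A (0) is a prefix of F (01).


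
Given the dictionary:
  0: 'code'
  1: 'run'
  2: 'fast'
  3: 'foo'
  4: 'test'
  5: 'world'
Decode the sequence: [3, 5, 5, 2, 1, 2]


Look up each index in the dictionary:
  3 -> 'foo'
  5 -> 'world'
  5 -> 'world'
  2 -> 'fast'
  1 -> 'run'
  2 -> 'fast'

Decoded: "foo world world fast run fast"


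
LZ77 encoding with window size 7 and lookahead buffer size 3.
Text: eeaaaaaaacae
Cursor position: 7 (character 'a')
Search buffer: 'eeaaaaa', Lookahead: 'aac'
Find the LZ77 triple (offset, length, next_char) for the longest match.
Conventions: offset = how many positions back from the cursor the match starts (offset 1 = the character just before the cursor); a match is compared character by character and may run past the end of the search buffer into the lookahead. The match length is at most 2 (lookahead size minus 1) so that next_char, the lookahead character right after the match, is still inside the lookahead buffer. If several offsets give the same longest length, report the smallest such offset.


Try each offset into the search buffer:
  offset=1 (pos 6, char 'a'): match length 2
  offset=2 (pos 5, char 'a'): match length 2
  offset=3 (pos 4, char 'a'): match length 2
  offset=4 (pos 3, char 'a'): match length 2
  offset=5 (pos 2, char 'a'): match length 2
  offset=6 (pos 1, char 'e'): match length 0
  offset=7 (pos 0, char 'e'): match length 0
Longest match has length 2, found at offsets 1, 2, 3, 4, 5; take the smallest, offset 1.
next_char = character at position 7 + 2 = 9 -> 'c'

Best match: offset=1, length=2 (matching 'aa' starting at position 6)
LZ77 triple: (1, 2, 'c')


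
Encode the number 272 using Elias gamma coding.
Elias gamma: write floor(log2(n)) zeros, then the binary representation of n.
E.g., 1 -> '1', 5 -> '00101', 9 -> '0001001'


num_bits = floor(log2(272)) + 1 = 9
leading_zeros = num_bits - 1 = 8
binary(272) = 100010000

Elias gamma(272) = '00000000' + '100010000' = 00000000100010000 (17 bits)


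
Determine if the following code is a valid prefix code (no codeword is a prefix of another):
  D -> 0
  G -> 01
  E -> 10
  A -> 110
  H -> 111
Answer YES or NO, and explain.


Checking each pair (does one codeword prefix another?):
  D='0' vs G='01': prefix -- VIOLATION

NO -- this is NOT a valid prefix code. D (0) is a prefix of G (01).


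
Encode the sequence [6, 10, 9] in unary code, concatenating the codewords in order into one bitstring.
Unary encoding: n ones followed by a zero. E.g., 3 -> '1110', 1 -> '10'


Encode each number as n ones followed by a terminating 0:
  6 -> 1111110 (7 bits)
  10 -> 11111111110 (11 bits)
  9 -> 1111111110 (10 bits)
Total length = 7 + 11 + 10 = 28 bits.

Unary([6, 10, 9]) = 1111110111111111101111111110 (28 bits)


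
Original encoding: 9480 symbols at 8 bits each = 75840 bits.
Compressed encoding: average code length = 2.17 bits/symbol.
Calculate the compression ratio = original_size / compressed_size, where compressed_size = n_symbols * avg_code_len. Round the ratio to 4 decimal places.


original_size = n_symbols * orig_bits = 9480 * 8 = 75840 bits
compressed_size = n_symbols * avg_code_len = 9480 * 2.17 = 20571.6 bits
ratio = original_size / compressed_size = 75840 / 20571.6 = 3.6866

Compression ratio = 3.6866


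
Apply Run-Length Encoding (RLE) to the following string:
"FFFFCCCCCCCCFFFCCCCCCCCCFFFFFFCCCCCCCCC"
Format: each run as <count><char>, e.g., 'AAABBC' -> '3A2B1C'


Scanning runs left to right:
  i=0: run of 'F' x 4 -> '4F'
  i=4: run of 'C' x 8 -> '8C'
  i=12: run of 'F' x 3 -> '3F'
  i=15: run of 'C' x 9 -> '9C'
  i=24: run of 'F' x 6 -> '6F'
  i=30: run of 'C' x 9 -> '9C'

RLE = 4F8C3F9C6F9C


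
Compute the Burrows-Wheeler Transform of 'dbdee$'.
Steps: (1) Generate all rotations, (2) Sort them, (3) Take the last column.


Rotations (sorted):
  0: $dbdee -> last char: e
  1: bdee$d -> last char: d
  2: dbdee$ -> last char: $
  3: dee$db -> last char: b
  4: e$dbde -> last char: e
  5: ee$dbd -> last char: d


BWT = ed$bed


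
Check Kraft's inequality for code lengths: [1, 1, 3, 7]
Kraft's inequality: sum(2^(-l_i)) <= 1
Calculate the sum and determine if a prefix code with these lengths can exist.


Sum = 2^(-1) + 2^(-1) + 2^(-3) + 2^(-7)
    = 0.5 + 0.5 + 0.125 + 0.0078125
    = 145/128 = 1.1328125
Since 1.1328125 > 1, Kraft's inequality is NOT satisfied.
A prefix code with these lengths CANNOT exist.

Kraft sum = 1.1328125. Not satisfied.


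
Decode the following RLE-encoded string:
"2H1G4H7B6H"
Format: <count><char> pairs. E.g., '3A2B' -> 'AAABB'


Expanding each <count><char> pair:
  2H -> 'HH'
  1G -> 'G'
  4H -> 'HHHH'
  7B -> 'BBBBBBB'
  6H -> 'HHHHHH'

Decoded = HHGHHHHBBBBBBBHHHHHH


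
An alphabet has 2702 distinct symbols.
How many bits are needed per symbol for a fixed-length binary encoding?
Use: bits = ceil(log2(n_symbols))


log2(2702) = 11.3998
Bracket: 2^11 = 2048 < 2702 <= 2^12 = 4096
So ceil(log2(2702)) = 12

bits = ceil(log2(2702)) = ceil(11.3998) = 12 bits


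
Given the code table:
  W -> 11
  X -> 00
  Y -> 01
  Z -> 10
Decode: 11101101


Decoding:
11 -> W
10 -> Z
11 -> W
01 -> Y


Result: WZWY


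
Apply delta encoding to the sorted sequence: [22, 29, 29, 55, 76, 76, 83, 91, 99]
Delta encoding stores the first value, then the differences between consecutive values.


First value: 22
Deltas:
  29 - 22 = 7
  29 - 29 = 0
  55 - 29 = 26
  76 - 55 = 21
  76 - 76 = 0
  83 - 76 = 7
  91 - 83 = 8
  99 - 91 = 8


Delta encoded: [22, 7, 0, 26, 21, 0, 7, 8, 8]


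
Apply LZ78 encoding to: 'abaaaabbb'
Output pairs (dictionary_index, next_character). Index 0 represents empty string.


LZ78 encoding steps:
Dictionary: {0: ''}
Step 1: w='' (idx 0), next='a' -> output (0, 'a'), add 'a' as idx 1
Step 2: w='' (idx 0), next='b' -> output (0, 'b'), add 'b' as idx 2
Step 3: w='a' (idx 1), next='a' -> output (1, 'a'), add 'aa' as idx 3
Step 4: w='aa' (idx 3), next='b' -> output (3, 'b'), add 'aab' as idx 4
Step 5: w='b' (idx 2), next='b' -> output (2, 'b'), add 'bb' as idx 5


Encoded: [(0, 'a'), (0, 'b'), (1, 'a'), (3, 'b'), (2, 'b')]


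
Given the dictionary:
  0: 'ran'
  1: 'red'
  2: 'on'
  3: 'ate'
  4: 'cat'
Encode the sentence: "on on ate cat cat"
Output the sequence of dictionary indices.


Look up each word in the dictionary:
  'on' -> 2
  'on' -> 2
  'ate' -> 3
  'cat' -> 4
  'cat' -> 4

Encoded: [2, 2, 3, 4, 4]


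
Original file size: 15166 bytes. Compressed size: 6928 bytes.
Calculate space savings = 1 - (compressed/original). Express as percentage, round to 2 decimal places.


ratio = compressed/original = 6928/15166 = 0.456811
savings = 1 - ratio = 1 - 0.456811 = 0.543189
as a percentage: 0.543189 * 100 = 54.32%

Space savings = 1 - 6928/15166 = 54.32%


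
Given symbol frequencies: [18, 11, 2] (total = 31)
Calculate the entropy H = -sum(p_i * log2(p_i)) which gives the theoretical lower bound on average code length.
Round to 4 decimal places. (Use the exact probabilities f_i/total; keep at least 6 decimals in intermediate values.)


Per-symbol terms -p_i * log2(p_i) with p_i = f_i/31:
  p = 18/31 = 0.580645: log2(p) = -0.784271, -p*log2(p) = 0.455383
  p = 11/31 = 0.354839: log2(p) = -1.494765, -p*log2(p) = 0.530400
  p = 2/31 = 0.064516: log2(p) = -3.954196, -p*log2(p) = 0.255109
H = 0.455383 + 0.530400 + 0.255109 = 1.240892

H = 1.2409 bits/symbol


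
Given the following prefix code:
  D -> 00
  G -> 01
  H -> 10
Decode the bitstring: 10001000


Decoding step by step:
Bits 10 -> H
Bits 00 -> D
Bits 10 -> H
Bits 00 -> D


Decoded message: HDHD


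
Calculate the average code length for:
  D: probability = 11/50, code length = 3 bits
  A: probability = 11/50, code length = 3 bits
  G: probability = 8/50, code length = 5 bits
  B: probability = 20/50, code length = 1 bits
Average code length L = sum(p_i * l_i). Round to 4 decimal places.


Weighted contributions p_i * l_i:
  D: (11/50) * 3 = 33/50
  A: (11/50) * 3 = 33/50
  G: (8/50) * 5 = 40/50
  B: (20/50) * 1 = 20/50
Sum = (33 + 33 + 40 + 20)/50 = 126/50

L = 126/50 = 2.5200 bits/symbol


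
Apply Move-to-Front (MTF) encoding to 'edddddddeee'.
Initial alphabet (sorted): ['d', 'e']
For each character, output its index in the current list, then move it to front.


MTF encoding:
'e': index 1 in ['d', 'e'] -> ['e', 'd']
'd': index 1 in ['e', 'd'] -> ['d', 'e']
'd': index 0 in ['d', 'e'] -> ['d', 'e']
'd': index 0 in ['d', 'e'] -> ['d', 'e']
'd': index 0 in ['d', 'e'] -> ['d', 'e']
'd': index 0 in ['d', 'e'] -> ['d', 'e']
'd': index 0 in ['d', 'e'] -> ['d', 'e']
'd': index 0 in ['d', 'e'] -> ['d', 'e']
'e': index 1 in ['d', 'e'] -> ['e', 'd']
'e': index 0 in ['e', 'd'] -> ['e', 'd']
'e': index 0 in ['e', 'd'] -> ['e', 'd']


Output: [1, 1, 0, 0, 0, 0, 0, 0, 1, 0, 0]


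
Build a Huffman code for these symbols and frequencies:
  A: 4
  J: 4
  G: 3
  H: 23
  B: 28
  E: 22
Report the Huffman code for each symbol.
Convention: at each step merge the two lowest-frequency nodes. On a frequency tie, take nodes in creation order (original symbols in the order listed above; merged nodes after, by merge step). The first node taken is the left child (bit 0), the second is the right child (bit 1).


Huffman tree construction:
Step 1: Merge G(3) + A(4) = 7
Step 2: Merge J(4) + (G+A)(7) = 11
Step 3: Merge (J+(G+A))(11) + E(22) = 33
Step 4: Merge H(23) + B(28) = 51
Step 5: Merge ((J+(G+A))+E)(33) + (H+B)(51) = 84
Read each symbol's code off the tree from the root (left child = 0, right child = 1).

Codes:
  A: 0011 (length 4)
  J: 000 (length 3)
  G: 0010 (length 4)
  H: 10 (length 2)
  B: 11 (length 2)
  E: 01 (length 2)
Average code length: 186/84 = 2.2143 bits/symbol


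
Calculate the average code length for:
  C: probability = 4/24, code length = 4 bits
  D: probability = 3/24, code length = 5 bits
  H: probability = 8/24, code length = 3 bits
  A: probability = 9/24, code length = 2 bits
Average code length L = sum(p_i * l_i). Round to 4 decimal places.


Weighted contributions p_i * l_i:
  C: (4/24) * 4 = 16/24
  D: (3/24) * 5 = 15/24
  H: (8/24) * 3 = 24/24
  A: (9/24) * 2 = 18/24
Sum = (16 + 15 + 24 + 18)/24 = 73/24

L = 73/24 = 3.0417 bits/symbol


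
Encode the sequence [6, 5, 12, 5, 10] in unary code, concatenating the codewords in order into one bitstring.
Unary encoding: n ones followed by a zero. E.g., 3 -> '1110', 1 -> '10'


Encode each number as n ones followed by a terminating 0:
  6 -> 1111110 (7 bits)
  5 -> 111110 (6 bits)
  12 -> 1111111111110 (13 bits)
  5 -> 111110 (6 bits)
  10 -> 11111111110 (11 bits)
Total length = 7 + 6 + 13 + 6 + 11 = 43 bits.

Unary([6, 5, 12, 5, 10]) = 1111110111110111111111111011111011111111110 (43 bits)


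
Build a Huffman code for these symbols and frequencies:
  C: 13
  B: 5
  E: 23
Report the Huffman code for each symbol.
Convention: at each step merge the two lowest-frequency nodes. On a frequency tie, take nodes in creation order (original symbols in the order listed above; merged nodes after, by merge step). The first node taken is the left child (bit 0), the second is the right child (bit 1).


Huffman tree construction:
Step 1: Merge B(5) + C(13) = 18
Step 2: Merge (B+C)(18) + E(23) = 41
Read each symbol's code off the tree from the root (left child = 0, right child = 1).

Codes:
  C: 01 (length 2)
  B: 00 (length 2)
  E: 1 (length 1)
Average code length: 59/41 = 1.4390 bits/symbol


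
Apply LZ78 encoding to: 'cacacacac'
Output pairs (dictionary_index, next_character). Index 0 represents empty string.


LZ78 encoding steps:
Dictionary: {0: ''}
Step 1: w='' (idx 0), next='c' -> output (0, 'c'), add 'c' as idx 1
Step 2: w='' (idx 0), next='a' -> output (0, 'a'), add 'a' as idx 2
Step 3: w='c' (idx 1), next='a' -> output (1, 'a'), add 'ca' as idx 3
Step 4: w='ca' (idx 3), next='c' -> output (3, 'c'), add 'cac' as idx 4
Step 5: w='a' (idx 2), next='c' -> output (2, 'c'), add 'ac' as idx 5


Encoded: [(0, 'c'), (0, 'a'), (1, 'a'), (3, 'c'), (2, 'c')]


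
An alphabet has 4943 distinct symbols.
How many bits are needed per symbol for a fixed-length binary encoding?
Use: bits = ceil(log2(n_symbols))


log2(4943) = 12.2712
Bracket: 2^12 = 4096 < 4943 <= 2^13 = 8192
So ceil(log2(4943)) = 13

bits = ceil(log2(4943)) = ceil(12.2712) = 13 bits


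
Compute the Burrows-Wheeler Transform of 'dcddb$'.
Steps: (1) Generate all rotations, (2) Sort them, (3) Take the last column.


Rotations (sorted):
  0: $dcddb -> last char: b
  1: b$dcdd -> last char: d
  2: cddb$d -> last char: d
  3: db$dcd -> last char: d
  4: dcddb$ -> last char: $
  5: ddb$dc -> last char: c


BWT = bddd$c


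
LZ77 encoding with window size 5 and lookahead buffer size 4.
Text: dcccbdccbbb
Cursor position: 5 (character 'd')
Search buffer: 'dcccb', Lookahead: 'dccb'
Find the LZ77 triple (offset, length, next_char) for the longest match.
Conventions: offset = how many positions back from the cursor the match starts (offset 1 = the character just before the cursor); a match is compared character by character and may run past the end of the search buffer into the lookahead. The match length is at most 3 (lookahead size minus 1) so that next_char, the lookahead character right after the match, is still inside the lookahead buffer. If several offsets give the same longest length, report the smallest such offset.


Try each offset into the search buffer:
  offset=1 (pos 4, char 'b'): match length 0
  offset=2 (pos 3, char 'c'): match length 0
  offset=3 (pos 2, char 'c'): match length 0
  offset=4 (pos 1, char 'c'): match length 0
  offset=5 (pos 0, char 'd'): match length 3
Longest match has length 3 at offset 5.
next_char = character at position 5 + 3 = 8 -> 'b'

Best match: offset=5, length=3 (matching 'dcc' starting at position 0)
LZ77 triple: (5, 3, 'b')


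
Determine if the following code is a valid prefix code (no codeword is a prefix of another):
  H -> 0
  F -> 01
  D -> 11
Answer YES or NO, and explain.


Checking each pair (does one codeword prefix another?):
  H='0' vs F='01': prefix -- VIOLATION

NO -- this is NOT a valid prefix code. H (0) is a prefix of F (01).


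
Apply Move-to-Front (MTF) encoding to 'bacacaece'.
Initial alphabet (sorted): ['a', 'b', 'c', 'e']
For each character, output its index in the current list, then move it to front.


MTF encoding:
'b': index 1 in ['a', 'b', 'c', 'e'] -> ['b', 'a', 'c', 'e']
'a': index 1 in ['b', 'a', 'c', 'e'] -> ['a', 'b', 'c', 'e']
'c': index 2 in ['a', 'b', 'c', 'e'] -> ['c', 'a', 'b', 'e']
'a': index 1 in ['c', 'a', 'b', 'e'] -> ['a', 'c', 'b', 'e']
'c': index 1 in ['a', 'c', 'b', 'e'] -> ['c', 'a', 'b', 'e']
'a': index 1 in ['c', 'a', 'b', 'e'] -> ['a', 'c', 'b', 'e']
'e': index 3 in ['a', 'c', 'b', 'e'] -> ['e', 'a', 'c', 'b']
'c': index 2 in ['e', 'a', 'c', 'b'] -> ['c', 'e', 'a', 'b']
'e': index 1 in ['c', 'e', 'a', 'b'] -> ['e', 'c', 'a', 'b']


Output: [1, 1, 2, 1, 1, 1, 3, 2, 1]


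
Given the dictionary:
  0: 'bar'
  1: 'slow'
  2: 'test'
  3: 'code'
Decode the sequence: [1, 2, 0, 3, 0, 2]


Look up each index in the dictionary:
  1 -> 'slow'
  2 -> 'test'
  0 -> 'bar'
  3 -> 'code'
  0 -> 'bar'
  2 -> 'test'

Decoded: "slow test bar code bar test"


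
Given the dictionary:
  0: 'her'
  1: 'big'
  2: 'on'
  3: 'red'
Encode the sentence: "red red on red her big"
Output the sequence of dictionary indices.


Look up each word in the dictionary:
  'red' -> 3
  'red' -> 3
  'on' -> 2
  'red' -> 3
  'her' -> 0
  'big' -> 1

Encoded: [3, 3, 2, 3, 0, 1]


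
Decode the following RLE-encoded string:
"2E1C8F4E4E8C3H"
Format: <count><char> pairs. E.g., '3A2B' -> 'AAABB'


Expanding each <count><char> pair:
  2E -> 'EE'
  1C -> 'C'
  8F -> 'FFFFFFFF'
  4E -> 'EEEE'
  4E -> 'EEEE'
  8C -> 'CCCCCCCC'
  3H -> 'HHH'

Decoded = EECFFFFFFFFEEEEEEEECCCCCCCCHHH


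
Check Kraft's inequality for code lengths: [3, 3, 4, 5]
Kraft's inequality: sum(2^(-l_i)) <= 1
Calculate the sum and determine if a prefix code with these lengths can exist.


Sum = 2^(-3) + 2^(-3) + 2^(-4) + 2^(-5)
    = 0.125 + 0.125 + 0.0625 + 0.03125
    = 11/32 = 0.34375
Since 0.34375 <= 1, Kraft's inequality IS satisfied.
A prefix code with these lengths CAN exist.

Kraft sum = 0.34375. Satisfied.


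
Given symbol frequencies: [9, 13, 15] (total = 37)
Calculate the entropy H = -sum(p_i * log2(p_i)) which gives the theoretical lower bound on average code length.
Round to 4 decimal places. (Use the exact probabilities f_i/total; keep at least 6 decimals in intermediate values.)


Per-symbol terms -p_i * log2(p_i) with p_i = f_i/37:
  p = 9/37 = 0.243243: log2(p) = -2.039528, -p*log2(p) = 0.496101
  p = 13/37 = 0.351351: log2(p) = -1.509014, -p*log2(p) = 0.530194
  p = 15/37 = 0.405405: log2(p) = -1.302563, -p*log2(p) = 0.528066
H = 0.496101 + 0.530194 + 0.528066 = 1.554361

H = 1.5544 bits/symbol


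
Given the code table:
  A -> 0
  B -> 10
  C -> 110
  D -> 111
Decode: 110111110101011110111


Decoding:
110 -> C
111 -> D
110 -> C
10 -> B
10 -> B
111 -> D
10 -> B
111 -> D


Result: CDCBBDBD


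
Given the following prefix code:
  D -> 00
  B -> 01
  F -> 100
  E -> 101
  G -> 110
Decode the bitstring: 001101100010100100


Decoding step by step:
Bits 00 -> D
Bits 110 -> G
Bits 110 -> G
Bits 00 -> D
Bits 101 -> E
Bits 00 -> D
Bits 100 -> F


Decoded message: DGGDEDF


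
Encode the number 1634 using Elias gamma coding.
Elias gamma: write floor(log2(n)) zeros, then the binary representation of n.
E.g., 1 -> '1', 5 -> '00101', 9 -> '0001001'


num_bits = floor(log2(1634)) + 1 = 11
leading_zeros = num_bits - 1 = 10
binary(1634) = 11001100010

Elias gamma(1634) = '0000000000' + '11001100010' = 000000000011001100010 (21 bits)


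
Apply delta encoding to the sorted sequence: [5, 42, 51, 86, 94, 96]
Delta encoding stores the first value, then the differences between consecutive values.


First value: 5
Deltas:
  42 - 5 = 37
  51 - 42 = 9
  86 - 51 = 35
  94 - 86 = 8
  96 - 94 = 2


Delta encoded: [5, 37, 9, 35, 8, 2]


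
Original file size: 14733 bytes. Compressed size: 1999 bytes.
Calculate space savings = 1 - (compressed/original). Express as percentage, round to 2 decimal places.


ratio = compressed/original = 1999/14733 = 0.135682
savings = 1 - ratio = 1 - 0.135682 = 0.864318
as a percentage: 0.864318 * 100 = 86.43%

Space savings = 1 - 1999/14733 = 86.43%


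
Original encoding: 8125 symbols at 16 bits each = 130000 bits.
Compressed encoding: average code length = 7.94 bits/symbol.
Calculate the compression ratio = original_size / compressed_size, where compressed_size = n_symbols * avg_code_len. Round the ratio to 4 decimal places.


original_size = n_symbols * orig_bits = 8125 * 16 = 130000 bits
compressed_size = n_symbols * avg_code_len = 8125 * 7.94 = 64512.5 bits
ratio = original_size / compressed_size = 130000 / 64512.5 = 2.0151

Compression ratio = 2.0151


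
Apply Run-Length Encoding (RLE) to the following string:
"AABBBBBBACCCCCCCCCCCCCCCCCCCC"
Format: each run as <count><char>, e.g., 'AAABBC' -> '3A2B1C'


Scanning runs left to right:
  i=0: run of 'A' x 2 -> '2A'
  i=2: run of 'B' x 6 -> '6B'
  i=8: run of 'A' x 1 -> '1A'
  i=9: run of 'C' x 20 -> '20C'

RLE = 2A6B1A20C


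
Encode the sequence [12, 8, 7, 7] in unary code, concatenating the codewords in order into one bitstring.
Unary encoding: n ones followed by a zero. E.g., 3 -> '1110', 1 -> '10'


Encode each number as n ones followed by a terminating 0:
  12 -> 1111111111110 (13 bits)
  8 -> 111111110 (9 bits)
  7 -> 11111110 (8 bits)
  7 -> 11111110 (8 bits)
Total length = 13 + 9 + 8 + 8 = 38 bits.

Unary([12, 8, 7, 7]) = 11111111111101111111101111111011111110 (38 bits)


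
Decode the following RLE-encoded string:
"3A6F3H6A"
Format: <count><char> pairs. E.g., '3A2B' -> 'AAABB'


Expanding each <count><char> pair:
  3A -> 'AAA'
  6F -> 'FFFFFF'
  3H -> 'HHH'
  6A -> 'AAAAAA'

Decoded = AAAFFFFFFHHHAAAAAA


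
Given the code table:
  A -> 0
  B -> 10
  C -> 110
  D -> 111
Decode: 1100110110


Decoding:
110 -> C
0 -> A
110 -> C
110 -> C


Result: CACC


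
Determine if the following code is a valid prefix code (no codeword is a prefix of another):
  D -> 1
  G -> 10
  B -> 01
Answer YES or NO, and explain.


Checking each pair (does one codeword prefix another?):
  D='1' vs G='10': prefix -- VIOLATION

NO -- this is NOT a valid prefix code. D (1) is a prefix of G (10).


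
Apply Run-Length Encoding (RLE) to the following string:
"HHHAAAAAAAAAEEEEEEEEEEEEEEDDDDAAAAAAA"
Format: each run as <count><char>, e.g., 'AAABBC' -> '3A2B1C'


Scanning runs left to right:
  i=0: run of 'H' x 3 -> '3H'
  i=3: run of 'A' x 9 -> '9A'
  i=12: run of 'E' x 14 -> '14E'
  i=26: run of 'D' x 4 -> '4D'
  i=30: run of 'A' x 7 -> '7A'

RLE = 3H9A14E4D7A


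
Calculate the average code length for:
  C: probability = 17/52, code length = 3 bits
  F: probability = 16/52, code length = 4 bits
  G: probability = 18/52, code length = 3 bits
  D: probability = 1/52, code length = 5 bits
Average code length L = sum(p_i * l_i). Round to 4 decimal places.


Weighted contributions p_i * l_i:
  C: (17/52) * 3 = 51/52
  F: (16/52) * 4 = 64/52
  G: (18/52) * 3 = 54/52
  D: (1/52) * 5 = 5/52
Sum = (51 + 64 + 54 + 5)/52 = 174/52

L = 174/52 = 3.3462 bits/symbol


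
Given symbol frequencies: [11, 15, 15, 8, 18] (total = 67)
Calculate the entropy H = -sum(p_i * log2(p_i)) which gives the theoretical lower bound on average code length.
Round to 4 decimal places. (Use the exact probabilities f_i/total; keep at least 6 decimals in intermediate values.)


Per-symbol terms -p_i * log2(p_i) with p_i = f_i/67:
  p = 11/67 = 0.164179: log2(p) = -2.606658, -p*log2(p) = 0.427959
  p = 15/67 = 0.223881: log2(p) = -2.159199, -p*log2(p) = 0.483403
  p = 15/67 = 0.223881: log2(p) = -2.159199, -p*log2(p) = 0.483403
  p = 8/67 = 0.119403: log2(p) = -3.066089, -p*log2(p) = 0.366100
  p = 18/67 = 0.268657: log2(p) = -1.896164, -p*log2(p) = 0.509417
H = 0.427959 + 0.483403 + 0.483403 + 0.366100 + 0.509417 = 2.270282

H = 2.2703 bits/symbol


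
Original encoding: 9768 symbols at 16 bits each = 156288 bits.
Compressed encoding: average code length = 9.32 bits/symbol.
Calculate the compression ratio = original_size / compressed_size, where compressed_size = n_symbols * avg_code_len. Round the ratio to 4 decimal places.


original_size = n_symbols * orig_bits = 9768 * 16 = 156288 bits
compressed_size = n_symbols * avg_code_len = 9768 * 9.32 = 91037.76 bits
ratio = original_size / compressed_size = 156288 / 91037.76 = 1.7167

Compression ratio = 1.7167


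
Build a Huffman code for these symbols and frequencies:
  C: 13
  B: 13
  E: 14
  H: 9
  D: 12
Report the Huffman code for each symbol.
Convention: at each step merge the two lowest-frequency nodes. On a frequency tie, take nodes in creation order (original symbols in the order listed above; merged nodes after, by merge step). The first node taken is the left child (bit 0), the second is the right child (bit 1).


Huffman tree construction:
Step 1: Merge H(9) + D(12) = 21
Step 2: Merge C(13) + B(13) = 26
Step 3: Merge E(14) + (H+D)(21) = 35
Step 4: Merge (C+B)(26) + (E+(H+D))(35) = 61
Read each symbol's code off the tree from the root (left child = 0, right child = 1).

Codes:
  C: 00 (length 2)
  B: 01 (length 2)
  E: 10 (length 2)
  H: 110 (length 3)
  D: 111 (length 3)
Average code length: 143/61 = 2.3443 bits/symbol


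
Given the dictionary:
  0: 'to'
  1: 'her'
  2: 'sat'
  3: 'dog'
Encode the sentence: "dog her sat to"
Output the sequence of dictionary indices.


Look up each word in the dictionary:
  'dog' -> 3
  'her' -> 1
  'sat' -> 2
  'to' -> 0

Encoded: [3, 1, 2, 0]


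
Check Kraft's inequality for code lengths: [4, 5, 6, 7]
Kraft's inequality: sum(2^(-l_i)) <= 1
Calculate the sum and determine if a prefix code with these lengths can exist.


Sum = 2^(-4) + 2^(-5) + 2^(-6) + 2^(-7)
    = 0.0625 + 0.03125 + 0.015625 + 0.0078125
    = 15/128 = 0.1171875
Since 0.1171875 <= 1, Kraft's inequality IS satisfied.
A prefix code with these lengths CAN exist.

Kraft sum = 0.1171875. Satisfied.


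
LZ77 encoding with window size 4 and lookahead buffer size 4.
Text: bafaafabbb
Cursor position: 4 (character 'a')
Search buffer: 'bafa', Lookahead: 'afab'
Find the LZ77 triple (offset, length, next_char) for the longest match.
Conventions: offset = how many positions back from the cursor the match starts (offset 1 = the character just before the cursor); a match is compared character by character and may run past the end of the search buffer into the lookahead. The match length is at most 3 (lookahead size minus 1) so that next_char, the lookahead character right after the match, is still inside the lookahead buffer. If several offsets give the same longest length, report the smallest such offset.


Try each offset into the search buffer:
  offset=1 (pos 3, char 'a'): match length 1
  offset=2 (pos 2, char 'f'): match length 0
  offset=3 (pos 1, char 'a'): match length 3
  offset=4 (pos 0, char 'b'): match length 0
Longest match has length 3 at offset 3.
next_char = character at position 4 + 3 = 7 -> 'b'

Best match: offset=3, length=3 (matching 'afa' starting at position 1)
LZ77 triple: (3, 3, 'b')


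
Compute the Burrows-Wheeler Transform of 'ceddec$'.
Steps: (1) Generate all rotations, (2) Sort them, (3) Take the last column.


Rotations (sorted):
  0: $ceddec -> last char: c
  1: c$cedde -> last char: e
  2: ceddec$ -> last char: $
  3: ddec$ce -> last char: e
  4: dec$ced -> last char: d
  5: ec$cedd -> last char: d
  6: eddec$c -> last char: c


BWT = ce$eddc


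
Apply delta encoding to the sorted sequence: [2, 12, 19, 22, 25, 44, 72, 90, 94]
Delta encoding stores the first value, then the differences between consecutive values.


First value: 2
Deltas:
  12 - 2 = 10
  19 - 12 = 7
  22 - 19 = 3
  25 - 22 = 3
  44 - 25 = 19
  72 - 44 = 28
  90 - 72 = 18
  94 - 90 = 4


Delta encoded: [2, 10, 7, 3, 3, 19, 28, 18, 4]


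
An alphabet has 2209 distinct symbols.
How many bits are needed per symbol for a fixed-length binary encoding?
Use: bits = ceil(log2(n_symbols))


log2(2209) = 11.1092
Bracket: 2^11 = 2048 < 2209 <= 2^12 = 4096
So ceil(log2(2209)) = 12

bits = ceil(log2(2209)) = ceil(11.1092) = 12 bits


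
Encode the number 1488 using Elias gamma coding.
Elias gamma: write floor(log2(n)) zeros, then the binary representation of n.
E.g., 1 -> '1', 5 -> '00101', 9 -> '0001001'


num_bits = floor(log2(1488)) + 1 = 11
leading_zeros = num_bits - 1 = 10
binary(1488) = 10111010000

Elias gamma(1488) = '0000000000' + '10111010000' = 000000000010111010000 (21 bits)


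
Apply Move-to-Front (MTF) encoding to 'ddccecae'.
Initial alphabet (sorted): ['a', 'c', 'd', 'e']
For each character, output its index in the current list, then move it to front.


MTF encoding:
'd': index 2 in ['a', 'c', 'd', 'e'] -> ['d', 'a', 'c', 'e']
'd': index 0 in ['d', 'a', 'c', 'e'] -> ['d', 'a', 'c', 'e']
'c': index 2 in ['d', 'a', 'c', 'e'] -> ['c', 'd', 'a', 'e']
'c': index 0 in ['c', 'd', 'a', 'e'] -> ['c', 'd', 'a', 'e']
'e': index 3 in ['c', 'd', 'a', 'e'] -> ['e', 'c', 'd', 'a']
'c': index 1 in ['e', 'c', 'd', 'a'] -> ['c', 'e', 'd', 'a']
'a': index 3 in ['c', 'e', 'd', 'a'] -> ['a', 'c', 'e', 'd']
'e': index 2 in ['a', 'c', 'e', 'd'] -> ['e', 'a', 'c', 'd']


Output: [2, 0, 2, 0, 3, 1, 3, 2]


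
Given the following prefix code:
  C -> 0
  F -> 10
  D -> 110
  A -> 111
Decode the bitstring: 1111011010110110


Decoding step by step:
Bits 111 -> A
Bits 10 -> F
Bits 110 -> D
Bits 10 -> F
Bits 110 -> D
Bits 110 -> D


Decoded message: AFDFDD


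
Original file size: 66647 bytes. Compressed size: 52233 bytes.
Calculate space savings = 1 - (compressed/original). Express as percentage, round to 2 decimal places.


ratio = compressed/original = 52233/66647 = 0.783726
savings = 1 - ratio = 1 - 0.783726 = 0.216274
as a percentage: 0.216274 * 100 = 21.63%

Space savings = 1 - 52233/66647 = 21.63%


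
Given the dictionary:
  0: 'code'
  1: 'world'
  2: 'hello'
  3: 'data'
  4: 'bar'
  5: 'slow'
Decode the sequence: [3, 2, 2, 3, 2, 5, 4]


Look up each index in the dictionary:
  3 -> 'data'
  2 -> 'hello'
  2 -> 'hello'
  3 -> 'data'
  2 -> 'hello'
  5 -> 'slow'
  4 -> 'bar'

Decoded: "data hello hello data hello slow bar"


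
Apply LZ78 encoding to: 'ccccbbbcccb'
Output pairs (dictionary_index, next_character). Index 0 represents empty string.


LZ78 encoding steps:
Dictionary: {0: ''}
Step 1: w='' (idx 0), next='c' -> output (0, 'c'), add 'c' as idx 1
Step 2: w='c' (idx 1), next='c' -> output (1, 'c'), add 'cc' as idx 2
Step 3: w='c' (idx 1), next='b' -> output (1, 'b'), add 'cb' as idx 3
Step 4: w='' (idx 0), next='b' -> output (0, 'b'), add 'b' as idx 4
Step 5: w='b' (idx 4), next='c' -> output (4, 'c'), add 'bc' as idx 5
Step 6: w='cc' (idx 2), next='b' -> output (2, 'b'), add 'ccb' as idx 6


Encoded: [(0, 'c'), (1, 'c'), (1, 'b'), (0, 'b'), (4, 'c'), (2, 'b')]


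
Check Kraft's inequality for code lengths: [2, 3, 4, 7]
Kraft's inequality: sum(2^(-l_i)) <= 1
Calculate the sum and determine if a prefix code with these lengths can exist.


Sum = 2^(-2) + 2^(-3) + 2^(-4) + 2^(-7)
    = 0.25 + 0.125 + 0.0625 + 0.0078125
    = 57/128 = 0.4453125
Since 0.4453125 <= 1, Kraft's inequality IS satisfied.
A prefix code with these lengths CAN exist.

Kraft sum = 0.4453125. Satisfied.


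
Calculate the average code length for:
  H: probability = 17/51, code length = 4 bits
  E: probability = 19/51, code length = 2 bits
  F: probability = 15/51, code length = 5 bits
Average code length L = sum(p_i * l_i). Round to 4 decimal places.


Weighted contributions p_i * l_i:
  H: (17/51) * 4 = 68/51
  E: (19/51) * 2 = 38/51
  F: (15/51) * 5 = 75/51
Sum = (68 + 38 + 75)/51 = 181/51

L = 181/51 = 3.5490 bits/symbol


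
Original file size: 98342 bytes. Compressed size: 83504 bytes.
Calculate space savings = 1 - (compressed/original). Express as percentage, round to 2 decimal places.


ratio = compressed/original = 83504/98342 = 0.849118
savings = 1 - ratio = 1 - 0.849118 = 0.150882
as a percentage: 0.150882 * 100 = 15.09%

Space savings = 1 - 83504/98342 = 15.09%


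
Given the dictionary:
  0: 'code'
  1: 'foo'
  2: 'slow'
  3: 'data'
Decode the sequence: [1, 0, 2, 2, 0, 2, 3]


Look up each index in the dictionary:
  1 -> 'foo'
  0 -> 'code'
  2 -> 'slow'
  2 -> 'slow'
  0 -> 'code'
  2 -> 'slow'
  3 -> 'data'

Decoded: "foo code slow slow code slow data"


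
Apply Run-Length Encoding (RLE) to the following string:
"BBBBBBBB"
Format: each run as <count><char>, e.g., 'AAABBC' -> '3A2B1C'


Scanning runs left to right:
  i=0: run of 'B' x 8 -> '8B'

RLE = 8B


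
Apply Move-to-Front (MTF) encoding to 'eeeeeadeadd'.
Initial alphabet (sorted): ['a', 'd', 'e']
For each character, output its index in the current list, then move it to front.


MTF encoding:
'e': index 2 in ['a', 'd', 'e'] -> ['e', 'a', 'd']
'e': index 0 in ['e', 'a', 'd'] -> ['e', 'a', 'd']
'e': index 0 in ['e', 'a', 'd'] -> ['e', 'a', 'd']
'e': index 0 in ['e', 'a', 'd'] -> ['e', 'a', 'd']
'e': index 0 in ['e', 'a', 'd'] -> ['e', 'a', 'd']
'a': index 1 in ['e', 'a', 'd'] -> ['a', 'e', 'd']
'd': index 2 in ['a', 'e', 'd'] -> ['d', 'a', 'e']
'e': index 2 in ['d', 'a', 'e'] -> ['e', 'd', 'a']
'a': index 2 in ['e', 'd', 'a'] -> ['a', 'e', 'd']
'd': index 2 in ['a', 'e', 'd'] -> ['d', 'a', 'e']
'd': index 0 in ['d', 'a', 'e'] -> ['d', 'a', 'e']


Output: [2, 0, 0, 0, 0, 1, 2, 2, 2, 2, 0]


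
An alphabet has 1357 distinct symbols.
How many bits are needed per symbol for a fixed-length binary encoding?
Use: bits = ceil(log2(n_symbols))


log2(1357) = 10.4062
Bracket: 2^10 = 1024 < 1357 <= 2^11 = 2048
So ceil(log2(1357)) = 11

bits = ceil(log2(1357)) = ceil(10.4062) = 11 bits


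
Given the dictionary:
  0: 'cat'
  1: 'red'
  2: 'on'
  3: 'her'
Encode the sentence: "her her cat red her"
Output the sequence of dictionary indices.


Look up each word in the dictionary:
  'her' -> 3
  'her' -> 3
  'cat' -> 0
  'red' -> 1
  'her' -> 3

Encoded: [3, 3, 0, 1, 3]


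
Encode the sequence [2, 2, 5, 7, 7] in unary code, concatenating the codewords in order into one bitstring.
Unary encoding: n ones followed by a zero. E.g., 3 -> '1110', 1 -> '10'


Encode each number as n ones followed by a terminating 0:
  2 -> 110 (3 bits)
  2 -> 110 (3 bits)
  5 -> 111110 (6 bits)
  7 -> 11111110 (8 bits)
  7 -> 11111110 (8 bits)
Total length = 3 + 3 + 6 + 8 + 8 = 28 bits.

Unary([2, 2, 5, 7, 7]) = 1101101111101111111011111110 (28 bits)
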